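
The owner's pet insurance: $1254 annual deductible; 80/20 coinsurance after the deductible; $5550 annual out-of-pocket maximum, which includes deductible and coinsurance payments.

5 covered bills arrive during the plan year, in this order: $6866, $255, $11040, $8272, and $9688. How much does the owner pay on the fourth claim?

Bill 1, $6866: $1254 finishes the deductible; $5612 goes to coinsurance; owner's 20% is $1122.40. Owner owes $2376.40 (running OOP $2376.40).
Bill 2, $255: 20% coinsurance on $255 = $51. Cost to owner: $51. OOP to date $2427.40.
Bill 3, $11040: deductible met; 20% of $11040 = $2208. Owner pays $2208; OOP now $4635.40.
Bill 4, $8272: deductible already satisfied, so owner's share is 20% × $8272 = $1654.40. OOP would hit $6289.80 > $5550, so the cap limits the owner to $5550 − $4635.40 = $914.60.

$914.60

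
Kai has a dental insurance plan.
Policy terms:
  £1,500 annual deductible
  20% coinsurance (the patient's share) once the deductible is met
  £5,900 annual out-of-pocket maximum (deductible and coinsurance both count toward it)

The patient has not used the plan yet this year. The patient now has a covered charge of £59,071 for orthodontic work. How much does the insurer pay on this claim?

Nothing has been paid toward the £1,500 deductible, so the first £1,500 of this charge is applied there.
The remaining £57,571 (= £59,071 − £1,500) moves to coinsurance.
20% of £57,571 = £11,514.20 falls to the patient.
So the patient owes £1,500 + £11,514.20 = £13,014.20 before any cap.
That would bring total out-of-pocket to £13,014.20, past the £5,900 cap. The patient is capped at £5,900 − £0 = £5,900 on this claim.
Insurer pays the balance: £59,071 − £5,900 = £53,171.

£53,171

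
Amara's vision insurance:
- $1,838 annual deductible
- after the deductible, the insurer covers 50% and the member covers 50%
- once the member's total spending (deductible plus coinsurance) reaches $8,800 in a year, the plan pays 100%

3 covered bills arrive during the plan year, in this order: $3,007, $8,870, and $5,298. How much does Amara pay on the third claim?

#1 ($3,007): $1,838 to deductible, leaving $1,169; member's 50% is $584.50. Member pays $2,422.50; OOP now $2,422.50.
#2 ($8,870): deductible already satisfied, so member's share is 50% × $8,870 = $4,435. Member owes $4,435 (running OOP $6,857.50).
#3 ($5,298): deductible already satisfied, so member's share is 50% × $5,298 = $2,649. OOP would hit $9,506.50 > $8,800, so the cap limits the member to $8,800 − $6,857.50 = $1,942.50.

$1,942.50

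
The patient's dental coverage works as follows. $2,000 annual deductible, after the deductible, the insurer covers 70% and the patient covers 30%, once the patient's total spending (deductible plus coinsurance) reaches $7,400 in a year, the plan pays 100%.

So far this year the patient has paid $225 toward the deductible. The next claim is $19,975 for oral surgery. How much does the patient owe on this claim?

$225 of the $2,000 deductible is already met, leaving $1,775.
After the $1,775 deductible portion, $19,975 − $1,775 = $18,200 is subject to coinsurance.
Patient's 30% share of $18,200 is $5,460.
So the patient owes $1,775 + $5,460 = $7,235 before any cap.
Adding $7,235 to the $225 already spent would give $7,460, which exceeds the $7,400 cap; the patient pays just $7,400 − $225 = $7,175.

$7,175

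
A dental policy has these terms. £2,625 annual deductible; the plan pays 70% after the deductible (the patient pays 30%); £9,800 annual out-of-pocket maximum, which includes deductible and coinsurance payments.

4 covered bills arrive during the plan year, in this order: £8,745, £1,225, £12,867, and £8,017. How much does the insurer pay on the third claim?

£9,006.90

Claim 1 (£8,745): deductible takes £2,625, £6,120 remains; 30% of £6,120 = £1,836. Patient owes £4,461 (running OOP £4,461). Plan pays £8,745 − £4,461 = £4,284.
Claim 2 (£1,225): deductible met; 30% of £1,225 = £367.50. Patient owes £367.50 (running OOP £4,828.50). Insurer: £1,225 − £367.50 = £857.50.
Claim 3 (£12,867): deductible met; 30% of £12,867 = £3,860.10. Cost to patient: £3,860.10. OOP to date £8,688.60. Plan pays £12,867 − £3,860.10 = £9,006.90.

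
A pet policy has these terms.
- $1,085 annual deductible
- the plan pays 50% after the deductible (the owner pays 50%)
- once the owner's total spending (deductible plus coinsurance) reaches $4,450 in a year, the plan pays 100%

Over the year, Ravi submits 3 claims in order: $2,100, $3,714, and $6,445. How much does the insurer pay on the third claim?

$5,444.50

Bill 1, $2,100: $1,085 finishes the deductible; $1,015 goes to coinsurance; owner's 50% is $507.50. Owner pays $1,592.50; OOP now $1,592.50. Insurer: $2,100 − $1,592.50 = $507.50.
Bill 2, $3,714: deductible already satisfied, so owner's share is 50% × $3,714 = $1,857. Owner owes $1,857 (running OOP $3,449.50). Plan pays $3,714 − $1,857 = $1,857.
Bill 3, $6,445: deductible met; 50% of $6,445 = $3,222.50. That would push OOP to $6,672, over the $4,450 cap, so owner pays $4,450 − $3,449.50 = $1,000.50. Insurer: $6,445 − $1,000.50 = $5,444.50.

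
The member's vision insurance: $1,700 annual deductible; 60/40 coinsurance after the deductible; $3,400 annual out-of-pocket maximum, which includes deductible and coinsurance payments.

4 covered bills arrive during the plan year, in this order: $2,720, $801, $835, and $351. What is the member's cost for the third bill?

Bill 1, $2,720: deductible takes $1,700, $1,020 remains; 40% of $1,020 = $408. Cost to member: $2,108. OOP to date $2,108.
Bill 2, $801: deductible already satisfied, so member's share is 40% × $801 = $320.40. Cost to member: $320.40. OOP to date $2,428.40.
Bill 3, $835: deductible met; 40% of $835 = $334. Member owes $334 (running OOP $2,762.40).

$334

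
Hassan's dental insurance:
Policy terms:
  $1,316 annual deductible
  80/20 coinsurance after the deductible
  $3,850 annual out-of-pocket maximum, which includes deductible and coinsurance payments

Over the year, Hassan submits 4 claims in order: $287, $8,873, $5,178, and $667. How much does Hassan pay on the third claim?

$965.20

#1 ($287): fully absorbed by the deductible. Patient owes $287 (running OOP $287).
#2 ($8,873): deductible takes $1,029, $7,844 remains; 20% of $7,844 = $1,568.80. Cost to patient: $2,597.80. OOP to date $2,884.80.
#3 ($5,178): deductible met; 20% of $5,178 = $1,035.60. OOP would hit $3,920.40 > $3,850, so the cap limits the patient to $3,850 − $2,884.80 = $965.20.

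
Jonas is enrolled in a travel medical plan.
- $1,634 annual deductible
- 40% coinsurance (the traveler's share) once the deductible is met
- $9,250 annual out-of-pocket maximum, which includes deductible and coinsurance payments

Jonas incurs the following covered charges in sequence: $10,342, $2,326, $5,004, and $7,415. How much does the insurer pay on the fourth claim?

$6,214.20

Claim 1 ($10,342): $1,634 finishes the deductible; $8,708 goes to coinsurance; coinsurance $8,708 × 40% = $3,483.20. Cost to traveler: $5,117.20. OOP to date $5,117.20. Plan pays $10,342 − $5,117.20 = $5,224.80.
Claim 2 ($2,326): 40% coinsurance on $2,326 = $930.40. Traveler pays $930.40; OOP now $6,047.60. Insurer: $2,326 − $930.40 = $1,395.60.
Claim 3 ($5,004): deductible met; 40% of $5,004 = $2,001.60. Traveler pays $2,001.60; OOP now $8,049.20. Insurer: $5,004 − $2,001.60 = $3,002.40.
Claim 4 ($7,415): 40% coinsurance on $7,415 = $2,966. That would push OOP to $11,015.20, over the $9,250 cap, so traveler pays $9,250 − $8,049.20 = $1,200.80. Insurer: $7,415 − $1,200.80 = $6,214.20.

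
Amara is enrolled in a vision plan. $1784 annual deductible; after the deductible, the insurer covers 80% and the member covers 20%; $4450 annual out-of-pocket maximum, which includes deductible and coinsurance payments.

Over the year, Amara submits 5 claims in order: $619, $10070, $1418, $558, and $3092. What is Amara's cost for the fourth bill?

$111.60

Claim 1 — $619: fully absorbed by the deductible. Member pays $619; OOP now $619.
Claim 2 — $10070: $1165 finishes the deductible; $8905 goes to coinsurance; coinsurance $8905 × 20% = $1781. Member owes $2946 (running OOP $3565).
Claim 3 — $1418: 20% coinsurance on $1418 = $283.60. Member pays $283.60; OOP now $3848.60.
Claim 4 — $558: deductible met; 20% of $558 = $111.60. Member owes $111.60 (running OOP $3960.20).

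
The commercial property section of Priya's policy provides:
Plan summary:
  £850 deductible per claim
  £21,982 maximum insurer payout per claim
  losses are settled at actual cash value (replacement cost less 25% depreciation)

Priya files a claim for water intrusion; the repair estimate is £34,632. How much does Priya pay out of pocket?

£12,650

Depreciate 25%: the covered value is £34,632 × 0.75 = £25,974.
After the deductible, £25,974 − £850 = £25,124 remains.
Since £25,124 > £21,982, the payout is capped at £21,982.
Out of pocket: £34,632 − £21,982 = £12,650.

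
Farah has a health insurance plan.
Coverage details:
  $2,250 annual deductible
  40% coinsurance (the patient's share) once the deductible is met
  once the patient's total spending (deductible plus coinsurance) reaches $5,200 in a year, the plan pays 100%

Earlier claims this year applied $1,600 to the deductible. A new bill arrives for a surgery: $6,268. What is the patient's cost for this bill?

$2,897.20

Remaining deductible: $2,250 − $1,600 = $650.
After the $650 deductible portion, $6,268 − $650 = $5,618 is subject to coinsurance.
Patient's 40% share of $5,618 is $2,247.20.
So the patient owes $650 + $2,247.20 = $2,897.20 before any cap.
Year-to-date out-of-pocket becomes $1,600 + $2,897.20 = $4,497.20, still under the $5,200 maximum, so no cap applies.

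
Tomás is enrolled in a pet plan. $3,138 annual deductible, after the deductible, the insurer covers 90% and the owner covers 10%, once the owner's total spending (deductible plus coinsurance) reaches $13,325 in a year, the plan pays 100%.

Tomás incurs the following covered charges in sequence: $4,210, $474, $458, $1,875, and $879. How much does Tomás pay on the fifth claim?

$87.90

Bill 1, $4,210: deductible takes $3,138, $1,072 remains; coinsurance $1,072 × 10% = $107.20. Cost to owner: $3,245.20. OOP to date $3,245.20.
Bill 2, $474: 10% coinsurance on $474 = $47.40. Cost to owner: $47.40. OOP to date $3,292.60.
Bill 3, $458: deductible already satisfied, so owner's share is 10% × $458 = $45.80. Owner pays $45.80; OOP now $3,338.40.
Bill 4, $1,875: deductible met; 10% of $1,875 = $187.50. Owner owes $187.50 (running OOP $3,525.90).
Bill 5, $879: deductible already satisfied, so owner's share is 10% × $879 = $87.90. Owner owes $87.90 (running OOP $3,613.80).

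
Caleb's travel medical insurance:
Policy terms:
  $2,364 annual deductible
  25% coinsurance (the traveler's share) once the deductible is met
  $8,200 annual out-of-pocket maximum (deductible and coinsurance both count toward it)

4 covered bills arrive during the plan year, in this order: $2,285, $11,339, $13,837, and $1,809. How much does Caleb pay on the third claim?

$3,021

#1 ($2,285): all of it applies to the deductible. Cost to traveler: $2,285. OOP to date $2,285.
#2 ($11,339): $79 to deductible, leaving $11,260; coinsurance $11,260 × 25% = $2,815. Traveler owes $2,894 (running OOP $5,179).
#3 ($13,837): 25% coinsurance on $13,837 = $3,459.25. OOP would hit $8,638.25 > $8,200, so the cap limits the traveler to $8,200 − $5,179 = $3,021.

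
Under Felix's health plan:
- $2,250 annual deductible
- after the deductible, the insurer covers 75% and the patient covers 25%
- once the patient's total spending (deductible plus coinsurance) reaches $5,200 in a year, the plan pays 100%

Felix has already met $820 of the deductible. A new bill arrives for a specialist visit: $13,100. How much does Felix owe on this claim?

Deductible still to meet: $2,250 − $820 = $1,430.
The remaining $11,670 (= $13,100 − $1,430) moves to coinsurance.
Patient's 25% share of $11,670 is $2,917.50.
Patient responsibility before any cap: $1,430 + $2,917.50 = $4,347.50.
Cumulative spending $820 + $4,347.50 = $5,167.50 stays under the $5,200 maximum.

$4,347.50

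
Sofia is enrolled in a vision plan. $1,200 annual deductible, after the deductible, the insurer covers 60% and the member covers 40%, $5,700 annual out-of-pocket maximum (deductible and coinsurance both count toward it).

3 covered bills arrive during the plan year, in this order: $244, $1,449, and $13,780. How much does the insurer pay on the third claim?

$9,477.20

#1 ($244): entire amount goes to the deductible. Cost to member: $244. OOP to date $244. Insurer: $244 − $244 = $0.
#2 ($1,449): $956 to deductible, leaving $493; member's 40% is $197.20. Cost to member: $1,153.20. OOP to date $1,397.20. Insurer: $1,449 − $1,153.20 = $295.80.
#3 ($13,780): 40% coinsurance on $13,780 = $5,512. That would push OOP to $6,909.20, over the $5,700 cap, so member pays $5,700 − $1,397.20 = $4,302.80. Insurer: $13,780 − $4,302.80 = $9,477.20.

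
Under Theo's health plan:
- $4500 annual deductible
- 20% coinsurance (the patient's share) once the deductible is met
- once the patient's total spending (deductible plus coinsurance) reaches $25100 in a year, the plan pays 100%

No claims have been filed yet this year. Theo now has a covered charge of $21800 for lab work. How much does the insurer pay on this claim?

$13840

Nothing has been paid toward the $4500 deductible, so the first $4500 of this charge is applied there.
That leaves $21800 − $4500 = $17300 for coinsurance.
Coinsurance: $17300 × 20% = $3460.
Patient responsibility before any cap: $4500 + $3460 = $7960.
Year-to-date out-of-pocket becomes $0 + $7960 = $7960, still under the $25100 maximum, so no cap applies.
The insurer covers the remainder: $21800 − $7960 = $13840.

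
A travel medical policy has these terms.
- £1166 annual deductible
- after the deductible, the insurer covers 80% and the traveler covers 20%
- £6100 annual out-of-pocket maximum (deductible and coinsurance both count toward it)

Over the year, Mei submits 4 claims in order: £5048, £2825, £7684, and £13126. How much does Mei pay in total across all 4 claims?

Claim 1 (£5048): £1166 to deductible, leaving £3882; coinsurance £3882 × 20% = £776.40. Cost to traveler: £1942.40. OOP to date £1942.40.
Claim 2 (£2825): 20% coinsurance on £2825 = £565. Traveler pays £565; OOP now £2507.40.
Claim 3 (£7684): deductible already satisfied, so traveler's share is 20% × £7684 = £1536.80. Traveler owes £1536.80 (running OOP £4044.20).
Claim 4 (£13126): deductible met; 20% of £13126 = £2625.20. Adding that to £4044.20 gives £6669.40, past the £6100 cap; traveler pays only £6100 − £4044.20 = £2055.80.
Summing the traveler's payments: £1942.40 + £565 + £1536.80 + £2055.80 = £6100.

£6100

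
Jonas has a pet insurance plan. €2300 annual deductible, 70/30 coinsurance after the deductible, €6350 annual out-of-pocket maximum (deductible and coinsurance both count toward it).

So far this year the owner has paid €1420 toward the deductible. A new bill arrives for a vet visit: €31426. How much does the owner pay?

Deductible still to meet: €2300 − €1420 = €880.
After the €880 deductible portion, €31426 − €880 = €30546 is subject to coinsurance.
30% of €30546 = €9163.80 falls to the owner.
So the owner owes €880 + €9163.80 = €10043.80 before any cap.
That would bring total out-of-pocket to €11463.80, past the €6350 cap. The owner is capped at €6350 − €1420 = €4930 on this claim.

€4930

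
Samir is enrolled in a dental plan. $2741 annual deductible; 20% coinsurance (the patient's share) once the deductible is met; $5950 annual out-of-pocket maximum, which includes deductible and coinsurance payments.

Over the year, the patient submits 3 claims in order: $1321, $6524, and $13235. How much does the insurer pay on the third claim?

$11046.80

Claim 1 — $1321: fully absorbed by the deductible. Patient pays $1321; OOP now $1321. Plan pays $1321 − $1321 = $0.
Claim 2 — $6524: $1420 finishes the deductible; $5104 goes to coinsurance; patient's 20% is $1020.80. Patient pays $2440.80; OOP now $3761.80. Insurer: $6524 − $2440.80 = $4083.20.
Claim 3 — $13235: deductible already satisfied, so patient's share is 20% × $13235 = $2647. That would push OOP to $6408.80, over the $5950 cap, so patient pays $5950 − $3761.80 = $2188.20. Plan pays $13235 − $2188.20 = $11046.80.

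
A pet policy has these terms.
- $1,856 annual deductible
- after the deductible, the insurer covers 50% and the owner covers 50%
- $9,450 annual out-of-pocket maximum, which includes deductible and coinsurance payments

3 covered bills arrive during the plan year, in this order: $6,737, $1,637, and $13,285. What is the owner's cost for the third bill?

$4,335

Claim 1 — $6,737: deductible takes $1,856, $4,881 remains; 50% of $4,881 = $2,440.50. Cost to owner: $4,296.50. OOP to date $4,296.50.
Claim 2 — $1,637: deductible already satisfied, so owner's share is 50% × $1,637 = $818.50. Owner owes $818.50 (running OOP $5,115).
Claim 3 — $13,285: deductible already satisfied, so owner's share is 50% × $13,285 = $6,642.50. OOP would hit $11,757.50 > $9,450, so the cap limits the owner to $9,450 − $5,115 = $4,335.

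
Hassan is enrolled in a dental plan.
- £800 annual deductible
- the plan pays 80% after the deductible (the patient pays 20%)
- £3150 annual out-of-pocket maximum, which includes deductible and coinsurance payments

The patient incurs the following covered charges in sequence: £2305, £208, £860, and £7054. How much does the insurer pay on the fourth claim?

Claim 1 — £2305: £800 finishes the deductible; £1505 goes to coinsurance; patient's 20% is £301. Patient owes £1101 (running OOP £1101). Insurer: £2305 − £1101 = £1204.
Claim 2 — £208: 20% coinsurance on £208 = £41.60. Cost to patient: £41.60. OOP to date £1142.60. Insurer: £208 − £41.60 = £166.40.
Claim 3 — £860: 20% coinsurance on £860 = £172. Patient owes £172 (running OOP £1314.60). Insurer: £860 − £172 = £688.
Claim 4 — £7054: 20% coinsurance on £7054 = £1410.80. Patient owes £1410.80 (running OOP £2725.40). Plan pays £7054 − £1410.80 = £5643.20.

£5643.20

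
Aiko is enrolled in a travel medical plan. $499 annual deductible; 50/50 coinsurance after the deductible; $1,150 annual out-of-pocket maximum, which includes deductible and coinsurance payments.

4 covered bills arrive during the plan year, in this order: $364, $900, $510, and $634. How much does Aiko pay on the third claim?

#1 ($364): entire amount goes to the deductible. Cost to traveler: $364. OOP to date $364.
#2 ($900): deductible takes $135, $765 remains; coinsurance $765 × 50% = $382.50. Cost to traveler: $517.50. OOP to date $881.50.
#3 ($510): 50% coinsurance on $510 = $255. Cost to traveler: $255. OOP to date $1,136.50.

$255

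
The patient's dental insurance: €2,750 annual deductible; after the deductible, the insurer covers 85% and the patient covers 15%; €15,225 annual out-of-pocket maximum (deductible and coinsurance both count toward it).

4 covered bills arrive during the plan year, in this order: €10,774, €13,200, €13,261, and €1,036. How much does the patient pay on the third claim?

#1 (€10,774): €2,750 finishes the deductible; €8,024 goes to coinsurance; 15% of €8,024 = €1,203.60. Cost to patient: €3,953.60. OOP to date €3,953.60.
#2 (€13,200): deductible met; 15% of €13,200 = €1,980. Patient pays €1,980; OOP now €5,933.60.
#3 (€13,261): 15% coinsurance on €13,261 = €1,989.15. Cost to patient: €1,989.15. OOP to date €7,922.75.

€1,989.15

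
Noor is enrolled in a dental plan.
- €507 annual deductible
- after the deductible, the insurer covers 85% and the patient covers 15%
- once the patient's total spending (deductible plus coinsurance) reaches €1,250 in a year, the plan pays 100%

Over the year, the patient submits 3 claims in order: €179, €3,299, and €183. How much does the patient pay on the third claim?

#1 (€179): entire amount goes to the deductible. Cost to patient: €179. OOP to date €179.
#2 (€3,299): €328 finishes the deductible; €2,971 goes to coinsurance; patient's 15% is €445.65. Patient owes €773.65 (running OOP €952.65).
#3 (€183): deductible met; 15% of €183 = €27.45. Patient pays €27.45; OOP now €980.10.

€27.45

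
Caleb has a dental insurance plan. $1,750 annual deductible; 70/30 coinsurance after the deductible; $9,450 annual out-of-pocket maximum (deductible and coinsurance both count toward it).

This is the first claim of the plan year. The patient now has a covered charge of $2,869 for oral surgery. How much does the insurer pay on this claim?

The full $1,750 deductible is still open; $1,750 of this bill applies to it.
That leaves $2,869 − $1,750 = $1,119 for coinsurance.
30% of $1,119 = $335.70 falls to the patient.
So the patient owes $1,750 + $335.70 = $2,085.70 before any cap.
Year-to-date out-of-pocket becomes $0 + $2,085.70 = $2,085.70, still under the $9,450 maximum, so no cap applies.
Insurer pays the balance: $2,869 − $2,085.70 = $783.30.

$783.30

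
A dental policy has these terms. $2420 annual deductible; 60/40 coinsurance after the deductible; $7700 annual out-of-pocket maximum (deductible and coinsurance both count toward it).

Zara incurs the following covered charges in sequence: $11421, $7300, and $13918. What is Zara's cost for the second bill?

$1679.60

Bill 1, $11421: $2420 finishes the deductible; $9001 goes to coinsurance; 40% of $9001 = $3600.40. Patient owes $6020.40 (running OOP $6020.40).
Bill 2, $7300: deductible already satisfied, so patient's share is 40% × $7300 = $2920. OOP would hit $8940.40 > $7700, so the cap limits the patient to $7700 − $6020.40 = $1679.60.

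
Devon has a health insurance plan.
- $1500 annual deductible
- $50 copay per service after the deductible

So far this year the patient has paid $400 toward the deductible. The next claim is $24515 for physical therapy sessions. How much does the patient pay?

Remaining deductible: $1500 − $400 = $1100.
After the $1100 deductible portion, $24515 − $1100 = $23415 is subject to the copay.
Copay on this service: $50.
That puts the patient's cost at $1100 + $50 = $1150.

$1150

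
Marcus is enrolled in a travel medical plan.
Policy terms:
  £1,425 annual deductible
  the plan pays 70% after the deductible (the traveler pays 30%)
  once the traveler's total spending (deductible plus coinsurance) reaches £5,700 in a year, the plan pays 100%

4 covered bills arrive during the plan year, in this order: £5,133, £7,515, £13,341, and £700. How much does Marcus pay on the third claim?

#1 (£5,133): deductible takes £1,425, £3,708 remains; traveler's 30% is £1,112.40. Traveler owes £2,537.40 (running OOP £2,537.40).
#2 (£7,515): deductible already satisfied, so traveler's share is 30% × £7,515 = £2,254.50. Cost to traveler: £2,254.50. OOP to date £4,791.90.
#3 (£13,341): deductible met; 30% of £13,341 = £4,002.30. That would push OOP to £8,794.20, over the £5,700 cap, so traveler pays £5,700 − £4,791.90 = £908.10.

£908.10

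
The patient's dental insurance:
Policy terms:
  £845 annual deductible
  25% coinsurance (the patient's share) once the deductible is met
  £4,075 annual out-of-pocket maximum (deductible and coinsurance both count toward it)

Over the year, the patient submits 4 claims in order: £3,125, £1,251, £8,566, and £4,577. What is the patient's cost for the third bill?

£2,141.50

Bill 1, £3,125: £845 to deductible, leaving £2,280; 25% of £2,280 = £570. Patient owes £1,415 (running OOP £1,415).
Bill 2, £1,251: 25% coinsurance on £1,251 = £312.75. Patient pays £312.75; OOP now £1,727.75.
Bill 3, £8,566: 25% coinsurance on £8,566 = £2,141.50. Patient owes £2,141.50 (running OOP £3,869.25).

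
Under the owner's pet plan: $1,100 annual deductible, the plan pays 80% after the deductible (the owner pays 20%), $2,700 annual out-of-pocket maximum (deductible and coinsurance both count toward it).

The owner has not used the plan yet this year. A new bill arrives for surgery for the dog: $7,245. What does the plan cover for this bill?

The full $1,100 deductible is still open; $1,100 of this bill applies to it.
The remaining $6,145 (= $7,245 − $1,100) moves to coinsurance.
Owner's 20% share of $6,145 is $1,229.
Owner responsibility before any cap: $1,100 + $1,229 = $2,329.
Year-to-date out-of-pocket becomes $0 + $2,329 = $2,329, still under the $2,700 maximum, so no cap applies.
Insurer pays the balance: $7,245 − $2,329 = $4,916.

$4,916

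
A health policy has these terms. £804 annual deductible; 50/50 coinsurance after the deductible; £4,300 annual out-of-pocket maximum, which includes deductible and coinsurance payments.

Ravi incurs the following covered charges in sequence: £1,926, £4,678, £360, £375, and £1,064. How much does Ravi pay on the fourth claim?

£187.50

Claim 1 — £1,926: £804 finishes the deductible; £1,122 goes to coinsurance; 50% of £1,122 = £561. Patient pays £1,365; OOP now £1,365.
Claim 2 — £4,678: deductible met; 50% of £4,678 = £2,339. Cost to patient: £2,339. OOP to date £3,704.
Claim 3 — £360: 50% coinsurance on £360 = £180. Patient owes £180 (running OOP £3,884).
Claim 4 — £375: 50% coinsurance on £375 = £187.50. Patient owes £187.50 (running OOP £4,071.50).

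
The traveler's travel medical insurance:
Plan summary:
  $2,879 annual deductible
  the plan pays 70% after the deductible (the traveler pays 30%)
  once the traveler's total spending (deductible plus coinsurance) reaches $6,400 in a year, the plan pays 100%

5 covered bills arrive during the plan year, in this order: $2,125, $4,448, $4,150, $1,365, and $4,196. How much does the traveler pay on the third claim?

Claim 1 — $2,125: fully absorbed by the deductible. Traveler pays $2,125; OOP now $2,125.
Claim 2 — $4,448: $754 finishes the deductible; $3,694 goes to coinsurance; traveler's 30% is $1,108.20. Traveler pays $1,862.20; OOP now $3,987.20.
Claim 3 — $4,150: deductible met; 30% of $4,150 = $1,245. Traveler owes $1,245 (running OOP $5,232.20).

$1,245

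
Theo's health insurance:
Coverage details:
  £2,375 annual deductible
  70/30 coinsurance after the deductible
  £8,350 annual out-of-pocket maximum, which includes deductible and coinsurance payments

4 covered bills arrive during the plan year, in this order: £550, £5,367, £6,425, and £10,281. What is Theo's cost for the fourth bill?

Claim 1 — £550: fully absorbed by the deductible. Patient pays £550; OOP now £550.
Claim 2 — £5,367: deductible takes £1,825, £3,542 remains; patient's 30% is £1,062.60. Cost to patient: £2,887.60. OOP to date £3,437.60.
Claim 3 — £6,425: 30% coinsurance on £6,425 = £1,927.50. Patient pays £1,927.50; OOP now £5,365.10.
Claim 4 — £10,281: deductible already satisfied, so patient's share is 30% × £10,281 = £3,084.30. Adding that to £5,365.10 gives £8,449.40, past the £8,350 cap; patient pays only £8,350 − £5,365.10 = £2,984.90.

£2,984.90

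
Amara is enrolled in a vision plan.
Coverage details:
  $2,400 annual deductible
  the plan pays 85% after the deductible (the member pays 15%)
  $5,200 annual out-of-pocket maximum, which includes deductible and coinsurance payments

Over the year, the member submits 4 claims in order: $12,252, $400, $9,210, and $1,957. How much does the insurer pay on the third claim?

Claim 1 ($12,252): $2,400 finishes the deductible; $9,852 goes to coinsurance; 15% of $9,852 = $1,477.80. Cost to member: $3,877.80. OOP to date $3,877.80. Plan pays $12,252 − $3,877.80 = $8,374.20.
Claim 2 ($400): deductible already satisfied, so member's share is 15% × $400 = $60. Cost to member: $60. OOP to date $3,937.80. Plan pays $400 − $60 = $340.
Claim 3 ($9,210): deductible met; 15% of $9,210 = $1,381.50. Adding that to $3,937.80 gives $5,319.30, past the $5,200 cap; member pays only $5,200 − $3,937.80 = $1,262.20. Insurer: $9,210 − $1,262.20 = $7,947.80.

$7,947.80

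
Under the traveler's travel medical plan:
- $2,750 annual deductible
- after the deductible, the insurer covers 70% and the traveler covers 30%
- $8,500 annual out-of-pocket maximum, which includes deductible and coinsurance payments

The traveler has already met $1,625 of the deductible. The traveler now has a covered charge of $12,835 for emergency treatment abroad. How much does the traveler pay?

$4,638

$1,625 of the $2,750 deductible is already met, leaving $1,125.
That leaves $12,835 − $1,125 = $11,710 for coinsurance.
30% of $11,710 = $3,513 falls to the traveler.
So the traveler owes $1,125 + $3,513 = $4,638 before any cap.
Total out-of-pocket so far would be $1,625 + $4,638 = $6,263, below the $8,500 cap — no reduction.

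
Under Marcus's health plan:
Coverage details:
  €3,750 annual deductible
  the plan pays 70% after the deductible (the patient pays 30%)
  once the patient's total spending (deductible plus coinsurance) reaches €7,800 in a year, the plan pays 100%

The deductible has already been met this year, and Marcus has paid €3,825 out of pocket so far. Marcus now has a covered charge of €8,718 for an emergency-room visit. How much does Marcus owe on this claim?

€2,615.40

With the deductible met, the entire €8,718 is subject to coinsurance.
Coinsurance: €8,718 × 30% = €2,615.40.
Year-to-date out-of-pocket becomes €3,825 + €2,615.40 = €6,440.40, still under the €7,800 maximum, so no cap applies.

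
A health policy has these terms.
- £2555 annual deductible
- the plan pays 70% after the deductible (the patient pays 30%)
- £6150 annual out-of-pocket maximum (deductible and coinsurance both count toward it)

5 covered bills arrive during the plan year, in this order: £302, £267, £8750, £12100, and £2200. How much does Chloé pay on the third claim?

Claim 1 (£302): entire amount goes to the deductible. Patient owes £302 (running OOP £302).
Claim 2 (£267): all of it applies to the deductible. Patient pays £267; OOP now £569.
Claim 3 (£8750): £1986 to deductible, leaving £6764; 30% of £6764 = £2029.20. Patient pays £4015.20; OOP now £4584.20.

£4015.20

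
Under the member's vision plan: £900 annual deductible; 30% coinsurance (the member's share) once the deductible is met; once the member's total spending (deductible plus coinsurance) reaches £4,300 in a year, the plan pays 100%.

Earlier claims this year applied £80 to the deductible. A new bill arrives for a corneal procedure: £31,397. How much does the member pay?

£80 of the £900 deductible is already met, leaving £820.
After the £820 deductible portion, £31,397 − £820 = £30,577 is subject to coinsurance.
Member's 30% share of £30,577 is £9,173.10.
That puts the member's cost at £820 + £9,173.10 = £9,993.10 before any cap.
Year-to-date out-of-pocket would reach £80 + £9,993.10 = £10,073.10, above the £4,300 maximum, so the member pays only £4,300 − £80 = £4,220.

£4,220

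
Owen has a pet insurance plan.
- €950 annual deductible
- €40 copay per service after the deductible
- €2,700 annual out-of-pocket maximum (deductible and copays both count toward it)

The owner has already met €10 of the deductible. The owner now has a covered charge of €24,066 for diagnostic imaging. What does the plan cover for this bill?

€10 of the €950 deductible is already met, leaving €940.
After the €940 deductible portion, €24,066 − €940 = €23,126 is subject to the copay.
Copay on this service: €40.
So the owner owes €940 + €40 = €980 before any cap.
Total out-of-pocket so far would be €10 + €980 = €990, below the €2,700 cap — no reduction.
The plan picks up €24,066 − €980 = €23,086.

€23,086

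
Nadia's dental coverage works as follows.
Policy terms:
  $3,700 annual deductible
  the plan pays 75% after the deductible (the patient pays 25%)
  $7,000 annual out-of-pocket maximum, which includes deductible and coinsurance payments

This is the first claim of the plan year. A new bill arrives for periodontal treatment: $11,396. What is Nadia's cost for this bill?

$5,624

Nothing has been paid toward the $3,700 deductible, so the first $3,700 of this charge is applied there.
That leaves $11,396 − $3,700 = $7,696 for coinsurance.
Patient's 25% share of $7,696 is $1,924.
That puts the patient's cost at $3,700 + $1,924 = $5,624 before any cap.
Year-to-date out-of-pocket becomes $0 + $5,624 = $5,624, still under the $7,000 maximum, so no cap applies.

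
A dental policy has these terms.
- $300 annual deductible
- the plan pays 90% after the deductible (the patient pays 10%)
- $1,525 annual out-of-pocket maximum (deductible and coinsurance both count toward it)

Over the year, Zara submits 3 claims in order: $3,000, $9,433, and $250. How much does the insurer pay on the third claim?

$238.30

Claim 1 ($3,000): $300 to deductible, leaving $2,700; coinsurance $2,700 × 10% = $270. Patient pays $570; OOP now $570. Insurer: $3,000 − $570 = $2,430.
Claim 2 ($9,433): deductible already satisfied, so patient's share is 10% × $9,433 = $943.30. Patient pays $943.30; OOP now $1,513.30. Insurer: $9,433 − $943.30 = $8,489.70.
Claim 3 ($250): deductible already satisfied, so patient's share is 10% × $250 = $25. Adding that to $1,513.30 gives $1,538.30, past the $1,525 cap; patient pays only $1,525 − $1,513.30 = $11.70. Insurer: $250 − $11.70 = $238.30.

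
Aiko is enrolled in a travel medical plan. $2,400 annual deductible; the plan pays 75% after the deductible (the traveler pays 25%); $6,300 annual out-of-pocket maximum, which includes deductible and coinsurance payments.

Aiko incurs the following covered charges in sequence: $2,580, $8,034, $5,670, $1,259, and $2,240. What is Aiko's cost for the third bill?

Bill 1, $2,580: $2,400 finishes the deductible; $180 goes to coinsurance; coinsurance $180 × 25% = $45. Traveler owes $2,445 (running OOP $2,445).
Bill 2, $8,034: deductible already satisfied, so traveler's share is 25% × $8,034 = $2,008.50. Traveler owes $2,008.50 (running OOP $4,453.50).
Bill 3, $5,670: deductible already satisfied, so traveler's share is 25% × $5,670 = $1,417.50. Cost to traveler: $1,417.50. OOP to date $5,871.

$1,417.50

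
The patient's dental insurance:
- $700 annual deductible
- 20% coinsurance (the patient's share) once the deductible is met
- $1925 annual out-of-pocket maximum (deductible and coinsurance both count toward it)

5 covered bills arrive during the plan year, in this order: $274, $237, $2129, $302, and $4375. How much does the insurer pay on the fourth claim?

$241.60

Claim 1 ($274): all of it applies to the deductible. Patient pays $274; OOP now $274. Insurer: $274 − $274 = $0.
Claim 2 ($237): fully absorbed by the deductible. Patient owes $237 (running OOP $511). Plan pays $237 − $237 = $0.
Claim 3 ($2129): deductible takes $189, $1940 remains; patient's 20% is $388. Patient owes $577 (running OOP $1088). Plan pays $2129 − $577 = $1552.
Claim 4 ($302): deductible already satisfied, so patient's share is 20% × $302 = $60.40. Patient pays $60.40; OOP now $1148.40. Plan pays $302 − $60.40 = $241.60.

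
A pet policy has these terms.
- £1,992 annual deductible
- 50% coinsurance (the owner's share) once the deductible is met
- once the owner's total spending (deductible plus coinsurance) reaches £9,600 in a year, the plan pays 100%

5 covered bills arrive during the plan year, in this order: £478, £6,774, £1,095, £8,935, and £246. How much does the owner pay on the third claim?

Claim 1 — £478: all of it applies to the deductible. Cost to owner: £478. OOP to date £478.
Claim 2 — £6,774: £1,514 finishes the deductible; £5,260 goes to coinsurance; coinsurance £5,260 × 50% = £2,630. Cost to owner: £4,144. OOP to date £4,622.
Claim 3 — £1,095: deductible already satisfied, so owner's share is 50% × £1,095 = £547.50. Owner pays £547.50; OOP now £5,169.50.

£547.50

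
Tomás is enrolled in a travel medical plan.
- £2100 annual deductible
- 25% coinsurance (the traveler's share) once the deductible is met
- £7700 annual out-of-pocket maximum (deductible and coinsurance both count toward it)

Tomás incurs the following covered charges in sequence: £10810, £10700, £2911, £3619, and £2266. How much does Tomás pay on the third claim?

£727.75

#1 (£10810): £2100 finishes the deductible; £8710 goes to coinsurance; 25% of £8710 = £2177.50. Cost to traveler: £4277.50. OOP to date £4277.50.
#2 (£10700): deductible already satisfied, so traveler's share is 25% × £10700 = £2675. Cost to traveler: £2675. OOP to date £6952.50.
#3 (£2911): deductible already satisfied, so traveler's share is 25% × £2911 = £727.75. Traveler pays £727.75; OOP now £7680.25.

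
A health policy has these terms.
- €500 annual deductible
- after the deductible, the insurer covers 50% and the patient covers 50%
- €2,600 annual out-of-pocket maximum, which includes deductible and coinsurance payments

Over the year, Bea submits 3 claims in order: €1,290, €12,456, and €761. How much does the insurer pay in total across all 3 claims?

Bill 1, €1,290: deductible takes €500, €790 remains; coinsurance €790 × 50% = €395. Patient owes €895 (running OOP €895). Insurer: €1,290 − €895 = €395.
Bill 2, €12,456: deductible met; 50% of €12,456 = €6,228. OOP would hit €7,123 > €2,600, so the cap limits the patient to €2,600 − €895 = €1,705. Plan pays €12,456 − €1,705 = €10,751.
Bill 3, €761: deductible met; 50% of €761 = €380.50. Adding that to €2,600 gives €2,980.50, past the €2,600 cap; patient pays only €2,600 − €2,600 = €0. Insurer: €761 − €0 = €761.
Insurer total = bills − patient's total = €14,507 − €2,600 = €11,907.

€11,907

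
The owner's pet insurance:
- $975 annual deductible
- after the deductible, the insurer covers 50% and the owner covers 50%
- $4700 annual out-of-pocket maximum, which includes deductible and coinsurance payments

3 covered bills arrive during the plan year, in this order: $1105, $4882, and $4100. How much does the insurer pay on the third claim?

#1 ($1105): $975 finishes the deductible; $130 goes to coinsurance; coinsurance $130 × 50% = $65. Cost to owner: $1040. OOP to date $1040. Plan pays $1105 − $1040 = $65.
#2 ($4882): deductible already satisfied, so owner's share is 50% × $4882 = $2441. Cost to owner: $2441. OOP to date $3481. Plan pays $4882 − $2441 = $2441.
#3 ($4100): 50% coinsurance on $4100 = $2050. That would push OOP to $5531, over the $4700 cap, so owner pays $4700 − $3481 = $1219. Insurer: $4100 − $1219 = $2881.

$2881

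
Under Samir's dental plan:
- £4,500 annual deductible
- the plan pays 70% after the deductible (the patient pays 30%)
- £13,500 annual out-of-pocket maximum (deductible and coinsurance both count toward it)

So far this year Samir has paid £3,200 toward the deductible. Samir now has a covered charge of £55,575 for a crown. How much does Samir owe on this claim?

Deductible still to meet: £4,500 − £3,200 = £1,300.
After the £1,300 deductible portion, £55,575 − £1,300 = £54,275 is subject to coinsurance.
Patient's 30% share of £54,275 is £16,282.50.
Patient responsibility before any cap: £1,300 + £16,282.50 = £17,582.50.
Year-to-date out-of-pocket would reach £3,200 + £17,582.50 = £20,782.50, above the £13,500 maximum, so the patient pays only £13,500 − £3,200 = £10,300.

£10,300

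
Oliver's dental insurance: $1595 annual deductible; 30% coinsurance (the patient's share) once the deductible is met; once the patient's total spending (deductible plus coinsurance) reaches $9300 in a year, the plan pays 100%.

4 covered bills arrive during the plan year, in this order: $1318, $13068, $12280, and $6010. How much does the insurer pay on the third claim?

Claim 1 ($1318): entire amount goes to the deductible. Patient pays $1318; OOP now $1318. Plan pays $1318 − $1318 = $0.
Claim 2 ($13068): deductible takes $277, $12791 remains; patient's 30% is $3837.30. Patient owes $4114.30 (running OOP $5432.30). Insurer: $13068 − $4114.30 = $8953.70.
Claim 3 ($12280): 30% coinsurance on $12280 = $3684. Patient owes $3684 (running OOP $9116.30). Insurer: $12280 − $3684 = $8596.

$8596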